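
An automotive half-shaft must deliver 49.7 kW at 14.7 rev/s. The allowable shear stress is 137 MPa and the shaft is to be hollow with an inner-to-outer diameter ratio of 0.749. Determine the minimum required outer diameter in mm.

30.8 mm

ω = 2π·14.7 = 92.36 rad/s, so T = P/ω = 49.7×10³ / 92.36 = 538.1 N·m.
For a hollow shaft with d_i/d_o = 0.749: τ_max = 16T/(π d_o³ (1−k⁴)), so d_o = [16T/(π τ_allow (1−k⁴))]^(1/3) = [16·538.1/(π·1.37×10^8·0.6853)]^(1/3) = 0.03079 m.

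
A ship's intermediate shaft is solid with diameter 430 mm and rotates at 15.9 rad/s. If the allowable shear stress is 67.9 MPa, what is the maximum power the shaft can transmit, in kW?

J = πd⁴/32 = π(0.430)⁴/32 = 3.356×10^-3 m⁴.
T_max = τ_allow·J/r = 6.79×10^7 × 3.356×10^-3 / 0.215 = 1.060e6 N·m.
ω = 15.9 rad/s, so P_max = T_max·ω = 1.685×10^7 W.

16900 kW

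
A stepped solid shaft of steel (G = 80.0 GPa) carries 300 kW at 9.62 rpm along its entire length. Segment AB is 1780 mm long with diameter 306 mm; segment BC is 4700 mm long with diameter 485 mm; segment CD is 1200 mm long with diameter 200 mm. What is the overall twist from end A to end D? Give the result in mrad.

ω = 2π·9.62/60 = 1.007 rad/s, so T = P/ω = 300×10³ / 1.007 = 297800 N·m.
J_AB = π(0.306)⁴/32 = 8.61×10^-4 m⁴; J_BC = π(0.485)⁴/32 = 5.43×10^-3 m⁴; J_CD = π(0.200)⁴/32 = 1.57×10^-4 m⁴.
θ = (T/G)·Σ L_i/J_i = (297800/80.0×10⁹)·(1.78/8.61×10^-4 + 4.70/5.43×10^-3 + 1.20/1.57×10^-4) = 0.03936 rad.

39.4 mrad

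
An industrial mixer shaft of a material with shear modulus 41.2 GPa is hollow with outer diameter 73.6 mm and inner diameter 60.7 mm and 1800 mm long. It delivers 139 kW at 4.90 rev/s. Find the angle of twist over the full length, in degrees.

7.30°

ω = 2π·4.90 = 30.79 rad/s, so T = P/ω = 139×10³ / 30.79 = 4515 N·m.
J = π(d_o⁴ − d_i⁴)/32 = π(0.0736⁴ − 0.0607⁴)/32 = 1.548×10^-6 m⁴.
θ = T·L/(G·J) = 4515 × 1.80 / (41.2×10⁹ × 1.548×10^-6) = 0.1274 rad.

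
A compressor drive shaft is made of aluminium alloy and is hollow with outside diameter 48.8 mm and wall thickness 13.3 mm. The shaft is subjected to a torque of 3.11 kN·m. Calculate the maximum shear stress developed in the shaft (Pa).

1.42e8 Pa

J = π(d_o⁴ − d_i⁴)/32 = π(0.0488⁴ − 0.0222⁴)/32 = 5.329×10^-7 m⁴.
τ_max = T·r/J = 3110 × 0.0244 / 5.329×10^-7 = 1.424×10^8 Pa.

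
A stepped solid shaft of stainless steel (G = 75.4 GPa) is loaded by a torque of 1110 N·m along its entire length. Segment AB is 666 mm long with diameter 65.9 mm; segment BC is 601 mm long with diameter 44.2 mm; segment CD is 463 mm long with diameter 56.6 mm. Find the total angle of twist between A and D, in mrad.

35.7 mrad

J_AB = π(0.0659)⁴/32 = 1.85×10^-6 m⁴; J_BC = π(0.0442)⁴/32 = 3.75×10^-7 m⁴; J_CD = π(0.0566)⁴/32 = 1.01×10^-6 m⁴.
θ = (T/G)·Σ L_i/J_i = (1110/75.4×10⁹)·(0.666/1.85×10^-6 + 0.601/3.75×10^-7 + 0.463/1.01×10^-6) = 0.03567 rad.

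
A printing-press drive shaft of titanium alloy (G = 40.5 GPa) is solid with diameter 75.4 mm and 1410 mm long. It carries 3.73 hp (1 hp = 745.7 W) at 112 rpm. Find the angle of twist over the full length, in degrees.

ω = 2π·112/60 = 11.73 rad/s, so T = P/ω = 3.73×745.7 / 11.73 = 237.2 N·m.
J = πd⁴/32 = π(0.0754)⁴/32 = 3.173×10^-6 m⁴.
θ = T·L/(G·J) = 237.2 × 1.41 / (40.5×10⁹ × 3.173×10^-6) = 2.602×10^-3 rad.

0.149°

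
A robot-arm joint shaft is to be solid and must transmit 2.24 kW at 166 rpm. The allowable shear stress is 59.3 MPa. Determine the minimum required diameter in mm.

22.3 mm

ω = 2π·166/60 = 17.38 rad/s, so T = P/ω = 2.24×10³ / 17.38 = 128.9 N·m.
For a solid shaft τ_max = 16T/(πd³), so d = (16T/(π τ_allow))^(1/3) = (16·128.9/(π·5.93×10^7))^(1/3) = 0.02228 m.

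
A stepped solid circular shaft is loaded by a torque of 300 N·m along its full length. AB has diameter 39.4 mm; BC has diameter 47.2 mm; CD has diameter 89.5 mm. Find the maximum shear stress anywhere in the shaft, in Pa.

Under the same torque, τ_max = 16T/(πd³) is largest where d is smallest — segment AB (d = 39.4 mm).
τ_max = 16·300.0/(π·(0.0394)³) = 2.498×10^7 Pa.

2.50e7 Pa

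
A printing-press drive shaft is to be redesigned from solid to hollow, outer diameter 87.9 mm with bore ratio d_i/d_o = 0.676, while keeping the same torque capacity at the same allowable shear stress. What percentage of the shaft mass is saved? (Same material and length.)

36.5 %

Equal τ_max and T ⇒ the solid shaft needs d_s³ = d_o³(1−k⁴), so d_s = 87.9·(1−0.676⁴)^(1/3) = 81.30 mm.
Area ratio A_h/A_s = d_o²(1−k²)/d_s² = (1−k²)/(1−k⁴)^(2/3) = 0.6348.
Mass saving = 1 − 0.6348 = 36.5 %.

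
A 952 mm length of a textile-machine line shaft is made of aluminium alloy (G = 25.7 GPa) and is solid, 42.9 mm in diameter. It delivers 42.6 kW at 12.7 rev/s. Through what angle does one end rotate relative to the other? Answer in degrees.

3.41°

ω = 2π·12.7 = 79.80 rad/s, so T = P/ω = 42.6×10³ / 79.80 = 533.9 N·m.
J = πd⁴/32 = π(0.0429)⁴/32 = 3.325×10^-7 m⁴.
θ = T·L/(G·J) = 533.9 × 0.952 / (25.7×10⁹ × 3.325×10^-7) = 0.05947 rad.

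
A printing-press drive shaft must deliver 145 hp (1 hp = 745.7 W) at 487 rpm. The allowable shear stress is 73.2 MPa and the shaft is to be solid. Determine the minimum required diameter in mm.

ω = 2π·487/60 = 51.00 rad/s, so T = P/ω = 145×745.7 / 51.00 = 2120 N·m.
For a solid shaft τ_max = 16T/(πd³), so d = (16T/(π τ_allow))^(1/3) = (16·2120/(π·7.32×10^7))^(1/3) = 0.05284 m.

52.8 mm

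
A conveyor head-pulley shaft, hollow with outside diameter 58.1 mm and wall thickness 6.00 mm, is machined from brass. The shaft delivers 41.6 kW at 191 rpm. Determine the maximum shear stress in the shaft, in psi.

ω = 2π·191/60 = 20.00 rad/s, so T = P/ω = 41.6×10³ / 20.00 = 2080 N·m.
J = π(d_o⁴ − d_i⁴)/32 = π(0.0581⁴ − 0.0461⁴)/32 = 6.753×10^-7 m⁴.
τ_max = T·r/J = 2080 × 0.0290 / 6.753×10^-7 = 8.947×10^7 Pa.

13000 psi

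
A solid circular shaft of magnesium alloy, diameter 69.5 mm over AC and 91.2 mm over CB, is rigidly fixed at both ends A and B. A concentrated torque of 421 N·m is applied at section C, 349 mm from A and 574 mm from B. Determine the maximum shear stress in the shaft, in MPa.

Compatibility: T_A·a/J_AC = T_B·b/J_CB with T_A + T_B = T₀.
J_AC = 2.29×10^-6 m⁴, J_CB = 6.79×10^-6 m⁴, so T_A = T₀·(J_AC/a)/((J_AC/a)+(J_CB/b)) = 150.2 N·m, T_B = 270.8 N·m.
τ in each portion: τ_AC = 2.28×10^6 Pa, τ_CB = 1.82×10^6 Pa; maximum is in AC.
τ_max = T_AC·r/J = 150.2·0.0348/2.29×10^-6 = 2.279×10^6 Pa.

2.28 MPa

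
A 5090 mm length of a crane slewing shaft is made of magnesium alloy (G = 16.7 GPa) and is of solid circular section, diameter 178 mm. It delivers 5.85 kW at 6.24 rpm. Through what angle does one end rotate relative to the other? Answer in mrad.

ω = 2π·6.24/60 = 0.6535 rad/s, so T = P/ω = 5.85×10³ / 0.6535 = 8952 N·m.
J = πd⁴/32 = π(0.178)⁴/32 = 9.856×10^-5 m⁴.
θ = T·L/(G·J) = 8952 × 5.09 / (16.7×10⁹ × 9.856×10^-5) = 0.02769 rad.

27.7 mrad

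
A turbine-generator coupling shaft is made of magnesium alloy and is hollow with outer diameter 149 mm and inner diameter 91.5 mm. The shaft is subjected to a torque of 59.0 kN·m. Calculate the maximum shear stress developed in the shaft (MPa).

106 MPa

J = π(d_o⁴ − d_i⁴)/32 = π(0.149⁴ − 0.0915⁴)/32 = 4.151×10^-5 m⁴.
τ_max = T·r/J = 59000 × 0.0745 / 4.151×10^-5 = 1.059×10^8 Pa.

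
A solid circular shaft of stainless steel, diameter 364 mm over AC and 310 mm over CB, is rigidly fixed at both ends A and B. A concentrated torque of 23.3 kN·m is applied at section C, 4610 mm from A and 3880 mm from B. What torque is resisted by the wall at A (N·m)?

Compatibility: T_A·a/J_AC = T_B·b/J_CB with T_A + T_B = T₀.
J_AC = 1.72×10^-3 m⁴, J_CB = 9.07×10^-4 m⁴, so T_A = T₀·(J_AC/a)/((J_AC/a)+(J_CB/b)) = 14340 N·m, T_B = 8962 N·m.

14300 N·m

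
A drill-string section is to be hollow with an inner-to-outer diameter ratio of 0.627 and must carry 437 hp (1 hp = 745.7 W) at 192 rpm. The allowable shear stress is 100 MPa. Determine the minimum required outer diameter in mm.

ω = 2π·192/60 = 20.11 rad/s, so T = P/ω = 437×745.7 / 20.11 = 16210 N·m.
For a hollow shaft with d_i/d_o = 0.627: τ_max = 16T/(π d_o³ (1−k⁴)), so d_o = [16T/(π τ_allow (1−k⁴))]^(1/3) = [16·16210/(π·1.00×10^8·0.8454)]^(1/3) = 0.09920 m.

99.2 mm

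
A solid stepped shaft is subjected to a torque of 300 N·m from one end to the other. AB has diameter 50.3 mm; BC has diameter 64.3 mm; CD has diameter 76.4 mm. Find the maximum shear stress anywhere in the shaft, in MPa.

12.0 MPa

Under the same torque, τ_max = 16T/(πd³) is largest where d is smallest — segment AB (d = 50.3 mm).
τ_max = 16·300.0/(π·(0.0503)³) = 1.201×10^7 Pa.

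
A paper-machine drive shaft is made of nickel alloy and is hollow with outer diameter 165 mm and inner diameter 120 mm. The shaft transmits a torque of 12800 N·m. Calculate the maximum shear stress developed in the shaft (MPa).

J = π(d_o⁴ − d_i⁴)/32 = π(0.165⁴ − 0.120⁴)/32 = 5.241×10^-5 m⁴.
τ_max = T·r/J = 12800 × 0.0825 / 5.241×10^-5 = 2.015×10^7 Pa.

20.1 MPa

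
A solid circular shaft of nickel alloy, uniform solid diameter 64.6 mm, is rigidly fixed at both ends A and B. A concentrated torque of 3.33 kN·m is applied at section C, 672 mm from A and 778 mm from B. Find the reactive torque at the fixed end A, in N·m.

1790 N·m

With uniform GJ and both ends fixed, compatibility θ_AC = θ_CB gives T_A·a = T_B·b, together with T_A + T_B = T₀.
T_A = T₀·b/(a+b) = 3330·778/1450 = 1787 N·m; T_B = 1543 N·m.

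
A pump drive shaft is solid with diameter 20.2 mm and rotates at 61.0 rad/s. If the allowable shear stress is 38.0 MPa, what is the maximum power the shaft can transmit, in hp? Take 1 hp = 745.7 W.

5.03 hp

J = πd⁴/32 = π(0.0202)⁴/32 = 1.635×10^-8 m⁴.
T_max = τ_allow·J/r = 3.80×10^7 × 1.635×10^-8 / 0.0101 = 61.50 N·m.
ω = 61.0 rad/s, so P_max = T_max·ω = 3751 W.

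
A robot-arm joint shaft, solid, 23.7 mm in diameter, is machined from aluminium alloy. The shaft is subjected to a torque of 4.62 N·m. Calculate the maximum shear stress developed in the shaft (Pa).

1.77e6 Pa

J = πd⁴/32 = π(0.0237)⁴/32 = 3.097×10^-8 m⁴.
τ_max = T·r/J = 4.620 × 0.0118 / 3.097×10^-8 = 1.768×10^6 Pa.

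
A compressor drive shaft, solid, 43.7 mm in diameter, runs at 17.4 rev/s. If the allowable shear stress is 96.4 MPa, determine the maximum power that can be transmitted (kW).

173 kW

J = πd⁴/32 = π(0.0437)⁴/32 = 3.580×10^-7 m⁴.
T_max = τ_allow·J/r = 9.64×10^7 × 3.580×10^-7 / 0.0219 = 1580 N·m.
ω = 2π·17.4 = 109.3 rad/s, so P_max = T_max·ω = 1.727×10^5 W.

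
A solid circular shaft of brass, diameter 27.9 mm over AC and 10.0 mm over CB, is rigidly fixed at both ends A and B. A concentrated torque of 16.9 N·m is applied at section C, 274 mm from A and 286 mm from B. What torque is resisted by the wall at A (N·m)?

Compatibility: T_A·a/J_AC = T_B·b/J_CB with T_A + T_B = T₀.
J_AC = 5.95×10^-8 m⁴, J_CB = 9.82×10^-10 m⁴, so T_A = T₀·(J_AC/a)/((J_AC/a)+(J_CB/b)) = 16.64 N·m, T_B = 0.2631 N·m.

16.6 N·m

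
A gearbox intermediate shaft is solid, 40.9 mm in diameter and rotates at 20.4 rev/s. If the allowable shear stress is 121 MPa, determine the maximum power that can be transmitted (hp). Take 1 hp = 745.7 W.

279 hp

J = πd⁴/32 = π(0.0409)⁴/32 = 2.747×10^-7 m⁴.
T_max = τ_allow·J/r = 1.21×10^8 × 2.747×10^-7 / 0.0204 = 1625 N·m.
ω = 2π·20.4 = 128.2 rad/s, so P_max = T_max·ω = 2.084×10^5 W.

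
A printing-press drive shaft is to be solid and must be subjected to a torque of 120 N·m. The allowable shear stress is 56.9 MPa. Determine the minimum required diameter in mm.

For a solid shaft τ_max = 16T/(πd³), so d = (16T/(π τ_allow))^(1/3) = (16·120.0/(π·5.69×10^7))^(1/3) = 0.02206 m.

22.1 mm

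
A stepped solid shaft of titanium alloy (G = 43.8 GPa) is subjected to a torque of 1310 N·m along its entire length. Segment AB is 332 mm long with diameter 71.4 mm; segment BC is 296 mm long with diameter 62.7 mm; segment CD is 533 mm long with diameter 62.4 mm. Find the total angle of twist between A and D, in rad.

J_AB = π(0.0714)⁴/32 = 2.55×10^-6 m⁴; J_BC = π(0.0627)⁴/32 = 1.52×10^-6 m⁴; J_CD = π(0.0624)⁴/32 = 1.49×10^-6 m⁴.
θ = (T/G)·Σ L_i/J_i = (1310/43.8×10⁹)·(0.332/2.55×10^-6 + 0.296/1.52×10^-6 + 0.533/1.49×10^-6) = 0.02044 rad.

0.0204 rad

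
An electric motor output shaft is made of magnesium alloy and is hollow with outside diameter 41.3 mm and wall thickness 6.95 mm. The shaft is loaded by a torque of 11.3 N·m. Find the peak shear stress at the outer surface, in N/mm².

J = π(d_o⁴ − d_i⁴)/32 = π(0.0413⁴ − 0.0274⁴)/32 = 2.303×10^-7 m⁴.
τ_max = T·r/J = 11.30 × 0.0206 / 2.303×10^-7 = 1.013×10^6 Pa.

1.01 N/mm²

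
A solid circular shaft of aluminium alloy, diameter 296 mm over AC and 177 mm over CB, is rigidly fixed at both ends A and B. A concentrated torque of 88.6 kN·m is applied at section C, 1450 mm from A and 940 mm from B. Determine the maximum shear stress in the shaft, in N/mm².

14.5 N/mm²

Compatibility: T_A·a/J_AC = T_B·b/J_CB with T_A + T_B = T₀.
J_AC = 7.54×10^-4 m⁴, J_CB = 9.64×10^-5 m⁴, so T_A = T₀·(J_AC/a)/((J_AC/a)+(J_CB/b)) = 74000 N·m, T_B = 14600 N·m.
τ in each portion: τ_AC = 1.45×10^7 Pa, τ_CB = 1.34×10^7 Pa; maximum is in AC.
τ_max = T_AC·r/J = 74000·0.148/7.54×10^-4 = 1.453×10^7 Pa.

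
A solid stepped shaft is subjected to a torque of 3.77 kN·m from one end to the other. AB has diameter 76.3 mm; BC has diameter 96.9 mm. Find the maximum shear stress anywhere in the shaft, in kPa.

43200 kPa

Under the same torque, τ_max = 16T/(πd³) is largest where d is smallest — segment AB (d = 76.3 mm).
τ_max = 16·3770/(π·(0.0763)³) = 4.323×10^7 Pa.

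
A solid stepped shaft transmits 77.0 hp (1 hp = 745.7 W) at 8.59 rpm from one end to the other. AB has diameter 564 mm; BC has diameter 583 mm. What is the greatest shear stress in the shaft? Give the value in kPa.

ω = 2π·8.59/60 = 0.8995 rad/s, so T = P/ω = 77.0×745.7 / 0.8995 = 63830 N·m.
Under the same torque, τ_max = 16T/(πd³) is largest where d is smallest — segment AB (d = 564 mm).
τ_max = 16·63830/(π·(0.564)³) = 1.812×10^6 Pa.

1810 kPa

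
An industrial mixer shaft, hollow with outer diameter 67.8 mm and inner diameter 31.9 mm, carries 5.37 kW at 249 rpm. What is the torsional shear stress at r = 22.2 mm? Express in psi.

ω = 2π·249/60 = 26.08 rad/s, so T = P/ω = 5.37×10³ / 26.08 = 205.9 N·m.
J = π(d_o⁴ − d_i⁴)/32 = π(0.0678⁴ − 0.0319⁴)/32 = 1.973×10^-6 m⁴.
Shear stress varies linearly with radius: τ = T·r/J = 205.9 × 0.0222 / 1.973×10^-6 = 2.317×10^6 Pa.

336 psi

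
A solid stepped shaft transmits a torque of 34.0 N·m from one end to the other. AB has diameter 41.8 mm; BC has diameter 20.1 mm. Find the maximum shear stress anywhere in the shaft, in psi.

Under the same torque, τ_max = 16T/(πd³) is largest where d is smallest — segment BC (d = 20.1 mm).
τ_max = 16·34.00/(π·(0.0201)³) = 2.132×10^7 Pa.

3090 psi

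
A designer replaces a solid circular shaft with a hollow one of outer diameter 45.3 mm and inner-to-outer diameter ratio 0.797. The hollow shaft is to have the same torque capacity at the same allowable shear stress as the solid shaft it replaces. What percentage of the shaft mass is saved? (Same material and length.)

48.5 %

Equal τ_max and T ⇒ the solid shaft needs d_s³ = d_o³(1−k⁴), so d_s = 45.3·(1−0.797⁴)^(1/3) = 38.13 mm.
Area ratio A_h/A_s = d_o²(1−k²)/d_s² = (1−k²)/(1−k⁴)^(2/3) = 0.5148.
Mass saving = 1 − 0.5148 = 48.5 %.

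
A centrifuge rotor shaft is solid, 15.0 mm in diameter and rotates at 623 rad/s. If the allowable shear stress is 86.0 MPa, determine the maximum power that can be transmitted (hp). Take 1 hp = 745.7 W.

J = πd⁴/32 = π(0.0150)⁴/32 = 4.970×10^-9 m⁴.
T_max = τ_allow·J/r = 8.60×10^7 × 4.970×10^-9 / 0.00750 = 56.99 N·m.
ω = 623 rad/s, so P_max = T_max·ω = 3.551×10^4 W.

47.6 hp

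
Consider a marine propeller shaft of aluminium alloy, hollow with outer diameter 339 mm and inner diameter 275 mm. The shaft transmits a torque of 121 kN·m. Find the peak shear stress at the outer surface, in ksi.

4.05 ksi

J = π(d_o⁴ − d_i⁴)/32 = π(0.339⁴ − 0.275⁴)/32 = 7.351×10^-4 m⁴.
τ_max = T·r/J = 121000 × 0.170 / 7.351×10^-4 = 2.790×10^7 Pa.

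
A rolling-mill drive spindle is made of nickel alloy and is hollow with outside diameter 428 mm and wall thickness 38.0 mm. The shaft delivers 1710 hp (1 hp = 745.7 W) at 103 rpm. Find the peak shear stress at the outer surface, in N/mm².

14.2 N/mm²

ω = 2π·103/60 = 10.79 rad/s, so T = P/ω = 1710×745.7 / 10.79 = 118200 N·m.
J = π(d_o⁴ − d_i⁴)/32 = π(0.428⁴ − 0.352⁴)/32 = 1.787×10^-3 m⁴.
τ_max = T·r/J = 118200 × 0.214 / 1.787×10^-3 = 1.416×10^7 Pa.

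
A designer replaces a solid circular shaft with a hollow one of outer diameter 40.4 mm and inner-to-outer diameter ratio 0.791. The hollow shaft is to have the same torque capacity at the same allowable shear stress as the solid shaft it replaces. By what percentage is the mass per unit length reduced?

47.9 %

Equal τ_max and T ⇒ the solid shaft needs d_s³ = d_o³(1−k⁴), so d_s = 40.4·(1−0.791⁴)^(1/3) = 34.24 mm.
Area ratio A_h/A_s = d_o²(1−k²)/d_s² = (1−k²)/(1−k⁴)^(2/3) = 0.5213.
Mass saving = 1 − 0.5213 = 47.9 %.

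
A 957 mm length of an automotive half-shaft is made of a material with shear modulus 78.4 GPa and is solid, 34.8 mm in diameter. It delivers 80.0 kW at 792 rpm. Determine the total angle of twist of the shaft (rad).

ω = 2π·792/60 = 82.94 rad/s, so T = P/ω = 80.0×10³ / 82.94 = 964.6 N·m.
J = πd⁴/32 = π(0.0348)⁴/32 = 1.440×10^-7 m⁴.
θ = T·L/(G·J) = 964.6 × 0.957 / (78.4×10⁹ × 1.440×10^-7) = 0.08177 rad.

0.0818 rad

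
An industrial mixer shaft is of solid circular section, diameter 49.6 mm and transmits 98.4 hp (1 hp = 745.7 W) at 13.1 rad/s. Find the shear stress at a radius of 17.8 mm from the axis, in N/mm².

168 N/mm²

ω = 13.1 rad/s, so T = P/ω = 98.4×745.7 / 13.10 = 5601 N·m.
J = πd⁴/32 = π(0.0496)⁴/32 = 5.942×10^-7 m⁴.
Shear stress varies linearly with radius: τ = T·r/J = 5601 × 0.0178 / 5.942×10^-7 = 1.678×10^8 Pa.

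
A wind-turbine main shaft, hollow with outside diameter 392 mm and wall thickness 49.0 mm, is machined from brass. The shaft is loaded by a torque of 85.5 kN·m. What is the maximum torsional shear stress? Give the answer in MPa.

10.6 MPa

J = π(d_o⁴ − d_i⁴)/32 = π(0.392⁴ − 0.294⁴)/32 = 1.585×10^-3 m⁴.
τ_max = T·r/J = 85500 × 0.196 / 1.585×10^-3 = 1.057×10^7 Pa.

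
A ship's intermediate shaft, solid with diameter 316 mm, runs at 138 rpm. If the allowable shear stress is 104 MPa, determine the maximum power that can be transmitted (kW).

9310 kW

J = πd⁴/32 = π(0.316)⁴/32 = 9.789×10^-4 m⁴.
T_max = τ_allow·J/r = 1.04×10^8 × 9.789×10^-4 / 0.158 = 644400 N·m.
ω = 2π·138/60 = 14.45 rad/s, so P_max = T_max·ω = 9.312×10^6 W.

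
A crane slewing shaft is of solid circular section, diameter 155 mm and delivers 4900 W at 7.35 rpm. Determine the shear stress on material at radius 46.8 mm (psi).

763 psi

ω = 2π·7.35/60 = 0.7697 rad/s, so T = P/ω = 4900 / 0.7697 = 6366 N·m.
J = πd⁴/32 = π(0.155)⁴/32 = 5.667×10^-5 m⁴.
Shear stress varies linearly with radius: τ = T·r/J = 6366 × 0.0468 / 5.667×10^-5 = 5.258×10^6 Pa.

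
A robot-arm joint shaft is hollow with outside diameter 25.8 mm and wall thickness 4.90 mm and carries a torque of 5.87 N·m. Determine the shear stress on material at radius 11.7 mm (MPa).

1.85 MPa

J = π(d_o⁴ − d_i⁴)/32 = π(0.0258⁴ − 0.0160⁴)/32 = 3.706×10^-8 m⁴.
Shear stress varies linearly with radius: τ = T·r/J = 5.870 × 0.0117 / 3.706×10^-8 = 1.853×10^6 Pa.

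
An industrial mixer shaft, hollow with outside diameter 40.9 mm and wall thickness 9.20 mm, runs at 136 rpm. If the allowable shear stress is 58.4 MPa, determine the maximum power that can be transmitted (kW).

J = π(d_o⁴ − d_i⁴)/32 = π(0.0409⁴ − 0.0225⁴)/32 = 2.496×10^-7 m⁴.
T_max = τ_allow·J/r = 5.84×10^7 × 2.496×10^-7 / 0.0204 = 712.7 N·m.
ω = 2π·136/60 = 14.24 rad/s, so P_max = T_max·ω = 1.015×10^4 W.

10.1 kW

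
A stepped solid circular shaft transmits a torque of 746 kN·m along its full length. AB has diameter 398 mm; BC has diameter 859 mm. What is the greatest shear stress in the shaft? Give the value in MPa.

60.3 MPa

Under the same torque, τ_max = 16T/(πd³) is largest where d is smallest — segment AB (d = 398 mm).
τ_max = 16·746000/(π·(0.398)³) = 6.026×10^7 Pa.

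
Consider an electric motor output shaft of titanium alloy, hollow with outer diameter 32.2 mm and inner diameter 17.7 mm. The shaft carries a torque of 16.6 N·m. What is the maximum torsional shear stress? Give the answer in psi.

404 psi

J = π(d_o⁴ − d_i⁴)/32 = π(0.0322⁴ − 0.0177⁴)/32 = 9.591×10^-8 m⁴.
τ_max = T·r/J = 16.60 × 0.0161 / 9.591×10^-8 = 2.787×10^6 Pa.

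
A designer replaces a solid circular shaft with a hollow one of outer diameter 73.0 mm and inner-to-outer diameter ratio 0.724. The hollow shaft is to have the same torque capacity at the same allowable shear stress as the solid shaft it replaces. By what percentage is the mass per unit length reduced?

Equal τ_max and T ⇒ the solid shaft needs d_s³ = d_o³(1−k⁴), so d_s = 73.0·(1−0.724⁴)^(1/3) = 65.59 mm.
Area ratio A_h/A_s = d_o²(1−k²)/d_s² = (1−k²)/(1−k⁴)^(2/3) = 0.5895.
Mass saving = 1 − 0.5895 = 41.1 %.

41.1 %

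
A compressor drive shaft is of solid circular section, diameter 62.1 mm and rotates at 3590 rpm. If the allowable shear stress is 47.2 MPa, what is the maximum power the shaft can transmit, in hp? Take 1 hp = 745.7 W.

J = πd⁴/32 = π(0.0621)⁴/32 = 1.460×10^-6 m⁴.
T_max = τ_allow·J/r = 4.72×10^7 × 1.460×10^-6 / 0.0311 = 2219 N·m.
ω = 2π·3590/60 = 375.9 rad/s, so P_max = T_max·ω = 8.344×10^5 W.

1120 hp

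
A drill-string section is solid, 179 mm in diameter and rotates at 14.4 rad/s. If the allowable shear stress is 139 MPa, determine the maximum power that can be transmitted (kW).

J = πd⁴/32 = π(0.179)⁴/32 = 1.008×10^-4 m⁴.
T_max = τ_allow·J/r = 1.39×10^8 × 1.008×10^-4 / 0.0895 = 156500 N·m.
ω = 14.4 rad/s, so P_max = T_max·ω = 2.254×10^6 W.

2250 kW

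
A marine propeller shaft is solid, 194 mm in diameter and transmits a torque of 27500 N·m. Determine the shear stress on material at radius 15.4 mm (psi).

J = πd⁴/32 = π(0.194)⁴/32 = 1.391×10^-4 m⁴.
Shear stress varies linearly with radius: τ = T·r/J = 27500 × 0.0154 / 1.391×10^-4 = 3.045×10^6 Pa.

442 psi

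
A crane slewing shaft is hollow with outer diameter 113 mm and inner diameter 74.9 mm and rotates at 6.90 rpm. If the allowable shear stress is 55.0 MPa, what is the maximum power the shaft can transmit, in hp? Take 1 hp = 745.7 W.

12.2 hp

J = π(d_o⁴ − d_i⁴)/32 = π(0.113⁴ − 0.0749⁴)/32 = 1.292×10^-5 m⁴.
T_max = τ_allow·J/r = 5.50×10^7 × 1.292×10^-5 / 0.0565 = 12570 N·m.
ω = 2π·6.90/60 = 0.7226 rad/s, so P_max = T_max·ω = 9086 W.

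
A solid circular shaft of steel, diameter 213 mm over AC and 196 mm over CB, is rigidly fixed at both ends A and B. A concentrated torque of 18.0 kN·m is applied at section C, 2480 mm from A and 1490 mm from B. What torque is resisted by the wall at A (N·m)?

Compatibility: T_A·a/J_AC = T_B·b/J_CB with T_A + T_B = T₀.
J_AC = 2.02×10^-4 m⁴, J_CB = 1.45×10^-4 m⁴, so T_A = T₀·(J_AC/a)/((J_AC/a)+(J_CB/b)) = 8207 N·m, T_B = 9793 N·m.

8210 N·m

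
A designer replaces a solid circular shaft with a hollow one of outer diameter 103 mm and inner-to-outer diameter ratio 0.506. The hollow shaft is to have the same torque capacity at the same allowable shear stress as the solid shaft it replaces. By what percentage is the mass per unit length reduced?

22.2 %

Equal τ_max and T ⇒ the solid shaft needs d_s³ = d_o³(1−k⁴), so d_s = 103·(1−0.506⁴)^(1/3) = 100.7 mm.
Area ratio A_h/A_s = d_o²(1−k²)/d_s² = (1−k²)/(1−k⁴)^(2/3) = 0.7784.
Mass saving = 1 − 0.7784 = 22.2 %.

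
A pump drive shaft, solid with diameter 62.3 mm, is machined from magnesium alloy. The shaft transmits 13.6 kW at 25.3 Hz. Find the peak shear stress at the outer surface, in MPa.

ω = 2π·25.3 = 159.0 rad/s, so T = P/ω = 13.6×10³ / 159.0 = 85.55 N·m.
J = πd⁴/32 = π(0.0623)⁴/32 = 1.479×10^-6 m⁴.
τ_max = T·r/J = 85.55 × 0.0311 / 1.479×10^-6 = 1.802×10^6 Pa.

1.80 MPa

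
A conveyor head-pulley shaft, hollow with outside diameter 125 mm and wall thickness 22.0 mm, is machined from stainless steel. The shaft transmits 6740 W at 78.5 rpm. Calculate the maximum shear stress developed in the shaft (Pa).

2.60e6 Pa

ω = 2π·78.5/60 = 8.221 rad/s, so T = P/ω = 6740 / 8.221 = 819.9 N·m.
J = π(d_o⁴ − d_i⁴)/32 = π(0.125⁴ − 0.0810⁴)/32 = 1.974×10^-5 m⁴.
τ_max = T·r/J = 819.9 × 0.0625 / 1.974×10^-5 = 2.596×10^6 Pa.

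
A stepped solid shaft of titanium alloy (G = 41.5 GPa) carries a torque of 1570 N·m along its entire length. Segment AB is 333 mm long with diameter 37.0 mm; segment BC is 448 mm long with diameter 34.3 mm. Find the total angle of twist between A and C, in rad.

J_AB = π(0.0370)⁴/32 = 1.84×10^-7 m⁴; J_BC = π(0.0343)⁴/32 = 1.36×10^-7 m⁴.
θ = (T/G)·Σ L_i/J_i = (1570/41.5×10⁹)·(0.333/1.84×10^-7 + 0.448/1.36×10^-7) = 0.1932 rad.

0.193 rad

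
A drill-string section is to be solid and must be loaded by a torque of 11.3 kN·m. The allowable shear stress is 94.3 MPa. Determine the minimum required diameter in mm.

84.8 mm

For a solid shaft τ_max = 16T/(πd³), so d = (16T/(π τ_allow))^(1/3) = (16·11300/(π·9.43×10^7))^(1/3) = 0.08482 m.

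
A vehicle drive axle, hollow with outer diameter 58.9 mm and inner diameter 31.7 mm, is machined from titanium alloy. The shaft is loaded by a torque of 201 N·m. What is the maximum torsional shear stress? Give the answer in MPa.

J = π(d_o⁴ − d_i⁴)/32 = π(0.0589⁴ − 0.0317⁴)/32 = 1.082×10^-6 m⁴.
τ_max = T·r/J = 201.0 × 0.0295 / 1.082×10^-6 = 5.469×10^6 Pa.

5.47 MPa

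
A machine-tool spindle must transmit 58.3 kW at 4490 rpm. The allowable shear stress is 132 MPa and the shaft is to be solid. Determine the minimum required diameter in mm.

16.8 mm

ω = 2π·4490/60 = 470.2 rad/s, so T = P/ω = 58.3×10³ / 470.2 = 124.0 N·m.
For a solid shaft τ_max = 16T/(πd³), so d = (16T/(π τ_allow))^(1/3) = (16·124.0/(π·1.32×10^8))^(1/3) = 0.01685 m.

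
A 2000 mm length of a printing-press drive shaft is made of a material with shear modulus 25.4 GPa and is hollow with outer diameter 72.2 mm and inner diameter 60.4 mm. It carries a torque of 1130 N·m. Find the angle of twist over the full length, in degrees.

J = π(d_o⁴ − d_i⁴)/32 = π(0.0722⁴ − 0.0604⁴)/32 = 1.361×10^-6 m⁴.
θ = T·L/(G·J) = 1130 × 2.00 / (25.4×10⁹ × 1.361×10^-6) = 0.06537 rad.

3.75°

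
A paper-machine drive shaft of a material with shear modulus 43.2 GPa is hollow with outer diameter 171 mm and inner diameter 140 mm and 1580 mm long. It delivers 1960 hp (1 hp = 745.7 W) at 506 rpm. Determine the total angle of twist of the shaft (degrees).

ω = 2π·506/60 = 52.99 rad/s, so T = P/ω = 1960×745.7 / 52.99 = 27580 N·m.
J = π(d_o⁴ − d_i⁴)/32 = π(0.171⁴ − 0.140⁴)/32 = 4.623×10^-5 m⁴.
θ = T·L/(G·J) = 27580 × 1.58 / (43.2×10⁹ × 4.623×10^-5) = 0.02182 rad.

1.25°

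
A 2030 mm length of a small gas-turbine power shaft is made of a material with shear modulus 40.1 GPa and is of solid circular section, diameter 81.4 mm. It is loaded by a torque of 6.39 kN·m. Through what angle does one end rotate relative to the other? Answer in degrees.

J = πd⁴/32 = π(0.0814)⁴/32 = 4.310×10^-6 m⁴.
θ = T·L/(G·J) = 6390 × 2.03 / (40.1×10⁹ × 4.310×10^-6) = 0.07505 rad.

4.30°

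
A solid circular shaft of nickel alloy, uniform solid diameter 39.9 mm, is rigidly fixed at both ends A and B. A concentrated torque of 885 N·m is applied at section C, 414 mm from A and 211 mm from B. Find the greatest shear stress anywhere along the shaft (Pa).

4.70e7 Pa

With uniform GJ and both ends fixed, compatibility θ_AC = θ_CB gives T_A·a = T_B·b, together with T_A + T_B = T₀.
T_A = T₀·b/(a+b) = 885.0·211/625.0 = 298.8 N·m; T_B = 586.2 N·m.
τ in each portion: τ_AC = 2.40×10^7 Pa, τ_CB = 4.70×10^7 Pa; maximum is in CB.
τ_max = T_CB·r/J = 586.2·0.0199/2.49×10^-7 = 4.700×10^7 Pa.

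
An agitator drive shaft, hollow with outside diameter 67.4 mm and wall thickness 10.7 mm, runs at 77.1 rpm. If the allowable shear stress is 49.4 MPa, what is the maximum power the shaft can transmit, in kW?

J = π(d_o⁴ − d_i⁴)/32 = π(0.0674⁴ − 0.0460⁴)/32 = 1.586×10^-6 m⁴.
T_max = τ_allow·J/r = 4.94×10^7 × 1.586×10^-6 / 0.0337 = 2326 N·m.
ω = 2π·77.1/60 = 8.074 rad/s, so P_max = T_max·ω = 1.878×10^4 W.

18.8 kW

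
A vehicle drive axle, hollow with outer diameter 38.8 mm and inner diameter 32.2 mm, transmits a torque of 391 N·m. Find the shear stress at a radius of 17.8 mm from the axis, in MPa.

59.5 MPa

J = π(d_o⁴ − d_i⁴)/32 = π(0.0388⁴ − 0.0322⁴)/32 = 1.170×10^-7 m⁴.
Shear stress varies linearly with radius: τ = T·r/J = 391.0 × 0.0178 / 1.170×10^-7 = 5.951×10^7 Pa.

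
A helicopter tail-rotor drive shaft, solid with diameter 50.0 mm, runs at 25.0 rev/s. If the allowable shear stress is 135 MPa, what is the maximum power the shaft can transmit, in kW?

520 kW

J = πd⁴/32 = π(0.0500)⁴/32 = 6.136×10^-7 m⁴.
T_max = τ_allow·J/r = 1.35×10^8 × 6.136×10^-7 / 0.0250 = 3313 N·m.
ω = 2π·25.0 = 157.1 rad/s, so P_max = T_max·ω = 5.205×10^5 W.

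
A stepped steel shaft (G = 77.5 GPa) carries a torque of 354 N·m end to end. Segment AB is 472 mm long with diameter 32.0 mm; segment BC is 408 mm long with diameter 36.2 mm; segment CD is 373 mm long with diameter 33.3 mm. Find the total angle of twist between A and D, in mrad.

J_AB = π(0.0320)⁴/32 = 1.03×10^-7 m⁴; J_BC = π(0.0362)⁴/32 = 1.69×10^-7 m⁴; J_CD = π(0.0333)⁴/32 = 1.21×10^-7 m⁴.
θ = (T/G)·Σ L_i/J_i = (354.0/77.5×10⁹)·(0.472/1.03×10^-7 + 0.408/1.69×10^-7 + 0.373/1.21×10^-7) = 0.04611 rad.

46.1 mrad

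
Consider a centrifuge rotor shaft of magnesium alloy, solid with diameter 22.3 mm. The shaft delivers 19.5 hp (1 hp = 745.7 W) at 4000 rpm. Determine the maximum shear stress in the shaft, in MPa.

15.9 MPa

ω = 2π·4000/60 = 418.9 rad/s, so T = P/ω = 19.5×745.7 / 418.9 = 34.71 N·m.
J = πd⁴/32 = π(0.0223)⁴/32 = 2.428×10^-8 m⁴.
τ_max = T·r/J = 34.71 × 0.0112 / 2.428×10^-8 = 1.594×10^7 Pa.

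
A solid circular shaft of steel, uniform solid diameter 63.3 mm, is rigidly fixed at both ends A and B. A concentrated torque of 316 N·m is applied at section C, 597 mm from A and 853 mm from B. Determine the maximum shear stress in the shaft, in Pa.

With uniform GJ and both ends fixed, compatibility θ_AC = θ_CB gives T_A·a = T_B·b, together with T_A + T_B = T₀.
T_A = T₀·b/(a+b) = 316.0·853/1450 = 185.9 N·m; T_B = 130.1 N·m.
τ in each portion: τ_AC = 3.73×10^6 Pa, τ_CB = 2.61×10^6 Pa; maximum is in AC.
τ_max = T_AC·r/J = 185.9·0.0316/1.58×10^-6 = 3.733×10^6 Pa.

3.73e6 Pa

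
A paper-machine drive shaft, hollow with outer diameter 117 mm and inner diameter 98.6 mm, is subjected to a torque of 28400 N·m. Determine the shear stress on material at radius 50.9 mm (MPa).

159 MPa

J = π(d_o⁴ − d_i⁴)/32 = π(0.117⁴ − 0.0986⁴)/32 = 9.118×10^-6 m⁴.
Shear stress varies linearly with radius: τ = T·r/J = 28400 × 0.0509 / 9.118×10^-6 = 1.585×10^8 Pa.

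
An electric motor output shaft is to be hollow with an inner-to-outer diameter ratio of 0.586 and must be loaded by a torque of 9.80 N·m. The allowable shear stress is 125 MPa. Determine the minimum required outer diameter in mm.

For a hollow shaft with d_i/d_o = 0.586: τ_max = 16T/(π d_o³ (1−k⁴)), so d_o = [16T/(π τ_allow (1−k⁴))]^(1/3) = [16·9.800/(π·1.25×10^8·0.8821)]^(1/3) = 0.007678 m.

7.68 mm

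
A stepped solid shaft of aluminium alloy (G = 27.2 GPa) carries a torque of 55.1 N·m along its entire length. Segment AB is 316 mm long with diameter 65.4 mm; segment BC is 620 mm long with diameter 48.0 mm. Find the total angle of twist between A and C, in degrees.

J_AB = π(0.0654)⁴/32 = 1.80×10^-6 m⁴; J_BC = π(0.0480)⁴/32 = 5.21×10^-7 m⁴.
θ = (T/G)·Σ L_i/J_i = (55.10/27.2×10⁹)·(0.316/1.80×10^-6 + 0.620/5.21×10^-7) = 2.766×10^-3 rad.

0.159°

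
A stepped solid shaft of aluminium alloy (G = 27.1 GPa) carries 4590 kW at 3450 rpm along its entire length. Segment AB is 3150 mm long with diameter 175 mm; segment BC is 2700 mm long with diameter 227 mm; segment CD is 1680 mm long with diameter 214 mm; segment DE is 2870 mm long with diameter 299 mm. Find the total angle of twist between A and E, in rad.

ω = 2π·3450/60 = 361.3 rad/s, so T = P/ω = 4590×10³ / 361.3 = 12700 N·m.
J_AB = π(0.175)⁴/32 = 9.21×10^-5 m⁴; J_BC = π(0.227)⁴/32 = 2.61×10^-4 m⁴; J_CD = π(0.214)⁴/32 = 2.06×10^-4 m⁴; J_DE = π(0.299)⁴/32 = 7.85×10^-4 m⁴.
θ = (T/G)·Σ L_i/J_i = (12700/27.1×10⁹)·(3.15/9.21×10^-5 + 2.70/2.61×10^-4 + 1.68/2.06×10^-4 + 2.87/7.85×10^-4) = 0.02643 rad.

0.0264 rad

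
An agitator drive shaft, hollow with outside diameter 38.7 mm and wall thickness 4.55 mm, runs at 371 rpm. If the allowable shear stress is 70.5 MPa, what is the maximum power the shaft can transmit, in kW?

20.5 kW

J = π(d_o⁴ − d_i⁴)/32 = π(0.0387⁴ − 0.0296⁴)/32 = 1.448×10^-7 m⁴.
T_max = τ_allow·J/r = 7.05×10^7 × 1.448×10^-7 / 0.0194 = 527.7 N·m.
ω = 2π·371/60 = 38.85 rad/s, so P_max = T_max·ω = 2.050×10^4 W.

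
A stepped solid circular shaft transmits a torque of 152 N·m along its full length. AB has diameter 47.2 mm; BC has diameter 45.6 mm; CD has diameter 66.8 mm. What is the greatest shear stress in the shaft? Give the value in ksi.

1.18 ksi

Under the same torque, τ_max = 16T/(πd³) is largest where d is smallest — segment BC (d = 45.6 mm).
τ_max = 16·152.0/(π·(0.0456)³) = 8.164×10^6 Pa.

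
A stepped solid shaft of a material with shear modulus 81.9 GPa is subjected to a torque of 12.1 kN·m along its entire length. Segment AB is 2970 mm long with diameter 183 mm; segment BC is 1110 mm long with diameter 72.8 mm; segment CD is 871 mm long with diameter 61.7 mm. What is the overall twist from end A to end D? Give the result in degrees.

8.82°

J_AB = π(0.183)⁴/32 = 1.10×10^-4 m⁴; J_BC = π(0.0728)⁴/32 = 2.76×10^-6 m⁴; J_CD = π(0.0617)⁴/32 = 1.42×10^-6 m⁴.
θ = (T/G)·Σ L_i/J_i = (12100/81.9×10⁹)·(2.97/1.10×10^-4 + 1.11/2.76×10^-6 + 0.871/1.42×10^-6) = 0.1539 rad.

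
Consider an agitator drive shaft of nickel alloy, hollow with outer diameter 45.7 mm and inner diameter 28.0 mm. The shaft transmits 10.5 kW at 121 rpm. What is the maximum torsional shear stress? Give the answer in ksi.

ω = 2π·121/60 = 12.67 rad/s, so T = P/ω = 10.5×10³ / 12.67 = 828.7 N·m.
J = π(d_o⁴ − d_i⁴)/32 = π(0.0457⁴ − 0.0280⁴)/32 = 3.679×10^-7 m⁴.
τ_max = T·r/J = 828.7 × 0.0229 / 3.679×10^-7 = 5.147×10^7 Pa.

7.47 ksi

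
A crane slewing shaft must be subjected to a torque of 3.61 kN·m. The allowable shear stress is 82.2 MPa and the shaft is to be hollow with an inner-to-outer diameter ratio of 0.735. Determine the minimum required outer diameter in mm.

68.1 mm

For a hollow shaft with d_i/d_o = 0.735: τ_max = 16T/(π d_o³ (1−k⁴)), so d_o = [16T/(π τ_allow (1−k⁴))]^(1/3) = [16·3610/(π·8.22×10^7·0.7082)]^(1/3) = 0.06810 m.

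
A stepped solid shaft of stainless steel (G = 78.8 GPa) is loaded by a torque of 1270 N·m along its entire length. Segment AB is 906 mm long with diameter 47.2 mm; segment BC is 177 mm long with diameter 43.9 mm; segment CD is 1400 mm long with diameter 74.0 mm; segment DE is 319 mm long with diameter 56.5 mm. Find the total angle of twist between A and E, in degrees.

J_AB = π(0.0472)⁴/32 = 4.87×10^-7 m⁴; J_BC = π(0.0439)⁴/32 = 3.65×10^-7 m⁴; J_CD = π(0.0740)⁴/32 = 2.94×10^-6 m⁴; J_DE = π(0.0565)⁴/32 = 1.00×10^-6 m⁴.
θ = (T/G)·Σ L_i/J_i = (1270/78.8×10⁹)·(0.906/4.87×10^-7 + 0.177/3.65×10^-7 + 1.40/2.94×10^-6 + 0.319/1.00×10^-6) = 0.05059 rad.

2.90°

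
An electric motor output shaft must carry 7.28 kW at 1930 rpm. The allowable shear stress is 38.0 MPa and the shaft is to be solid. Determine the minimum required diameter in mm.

ω = 2π·1930/60 = 202.1 rad/s, so T = P/ω = 7.28×10³ / 202.1 = 36.02 N·m.
For a solid shaft τ_max = 16T/(πd³), so d = (16T/(π τ_allow))^(1/3) = (16·36.02/(π·3.80×10^7))^(1/3) = 0.01690 m.

16.9 mm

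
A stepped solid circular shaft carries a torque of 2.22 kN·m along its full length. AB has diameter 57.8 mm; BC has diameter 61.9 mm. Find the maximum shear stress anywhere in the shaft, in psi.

8490 psi

Under the same torque, τ_max = 16T/(πd³) is largest where d is smallest — segment AB (d = 57.8 mm).
τ_max = 16·2220/(π·(0.0578)³) = 5.855×10^7 Pa.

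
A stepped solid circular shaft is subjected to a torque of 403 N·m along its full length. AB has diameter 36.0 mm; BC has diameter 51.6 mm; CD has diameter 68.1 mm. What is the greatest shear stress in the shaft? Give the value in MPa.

44.0 MPa

Under the same torque, τ_max = 16T/(πd³) is largest where d is smallest — segment AB (d = 36.0 mm).
τ_max = 16·403.0/(π·(0.0360)³) = 4.399×10^7 Pa.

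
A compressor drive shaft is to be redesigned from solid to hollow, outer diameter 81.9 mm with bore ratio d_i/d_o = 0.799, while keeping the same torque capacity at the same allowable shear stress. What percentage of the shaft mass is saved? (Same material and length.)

Equal τ_max and T ⇒ the solid shaft needs d_s³ = d_o³(1−k⁴), so d_s = 81.9·(1−0.799⁴)^(1/3) = 68.79 mm.
Area ratio A_h/A_s = d_o²(1−k²)/d_s² = (1−k²)/(1−k⁴)^(2/3) = 0.5126.
Mass saving = 1 − 0.5126 = 48.7 %.

48.7 %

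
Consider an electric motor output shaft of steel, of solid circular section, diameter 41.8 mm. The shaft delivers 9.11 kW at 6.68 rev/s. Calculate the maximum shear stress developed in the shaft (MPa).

ω = 2π·6.68 = 41.97 rad/s, so T = P/ω = 9.11×10³ / 41.97 = 217.1 N·m.
J = πd⁴/32 = π(0.0418)⁴/32 = 2.997×10^-7 m⁴.
τ_max = T·r/J = 217.1 × 0.0209 / 2.997×10^-7 = 1.514×10^7 Pa.

15.1 MPa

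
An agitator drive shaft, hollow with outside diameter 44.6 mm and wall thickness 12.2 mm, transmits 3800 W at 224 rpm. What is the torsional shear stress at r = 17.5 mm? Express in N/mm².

7.62 N/mm²

ω = 2π·224/60 = 23.46 rad/s, so T = P/ω = 3800 / 23.46 = 162.0 N·m.
J = π(d_o⁴ − d_i⁴)/32 = π(0.0446⁴ − 0.0202⁴)/32 = 3.721×10^-7 m⁴.
Shear stress varies linearly with radius: τ = T·r/J = 162.0 × 0.0175 / 3.721×10^-7 = 7.619×10^6 Pa.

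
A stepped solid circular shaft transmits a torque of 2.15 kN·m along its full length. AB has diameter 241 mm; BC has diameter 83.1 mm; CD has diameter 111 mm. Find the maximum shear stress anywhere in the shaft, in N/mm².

19.1 N/mm²

Under the same torque, τ_max = 16T/(πd³) is largest where d is smallest — segment BC (d = 83.1 mm).
τ_max = 16·2150/(π·(0.0831)³) = 1.908×10^7 Pa.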